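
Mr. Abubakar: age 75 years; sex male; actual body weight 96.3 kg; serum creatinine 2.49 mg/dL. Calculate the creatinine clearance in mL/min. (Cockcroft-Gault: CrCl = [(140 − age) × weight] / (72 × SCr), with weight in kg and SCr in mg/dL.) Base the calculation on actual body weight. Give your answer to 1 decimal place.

CrCl = (140 − 75) × 96.3 / (72 × 2.49) = 6259.5 / 179.28 ≈ 34.9 mL/min

34.9 mL/min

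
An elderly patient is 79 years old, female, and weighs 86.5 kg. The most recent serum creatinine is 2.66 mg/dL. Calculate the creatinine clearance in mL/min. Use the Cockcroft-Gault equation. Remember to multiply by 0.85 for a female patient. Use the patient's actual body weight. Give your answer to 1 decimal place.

CrCl = (140 − 79) × 86.5 / (72 × 2.66) × 0.85 = 5276.5 / 191.52 × 0.85 ≈ 23.4 mL/min

23.4 mL/min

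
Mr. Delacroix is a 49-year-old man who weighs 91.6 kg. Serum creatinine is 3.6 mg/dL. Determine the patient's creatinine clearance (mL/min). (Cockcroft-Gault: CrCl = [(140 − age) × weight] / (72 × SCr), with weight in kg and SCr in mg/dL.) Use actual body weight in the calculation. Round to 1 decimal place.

32.2 mL/min

CrCl = (140 − 49) × 91.6 / (72 × 3.6) = 8335.6 / 259.20 ≈ 32.2 mL/min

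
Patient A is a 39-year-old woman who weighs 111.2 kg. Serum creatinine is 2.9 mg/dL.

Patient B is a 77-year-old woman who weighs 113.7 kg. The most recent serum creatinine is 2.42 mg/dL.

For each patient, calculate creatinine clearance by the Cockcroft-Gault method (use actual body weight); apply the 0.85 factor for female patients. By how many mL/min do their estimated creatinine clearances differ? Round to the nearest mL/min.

11 mL/min

Patient A: CrCl = (140 − 39) × 111.2 / (72 × 2.9) × 0.85 = 11231.2 / 208.80 × 0.85 ≈ 45.7 mL/min
Patient B: CrCl = (140 − 77) × 113.7 / (72 × 2.42) × 0.85 = 7163.1 / 174.24 × 0.85 ≈ 34.9 mL/min
|45.7 − 34.9| = 10.8 mL/min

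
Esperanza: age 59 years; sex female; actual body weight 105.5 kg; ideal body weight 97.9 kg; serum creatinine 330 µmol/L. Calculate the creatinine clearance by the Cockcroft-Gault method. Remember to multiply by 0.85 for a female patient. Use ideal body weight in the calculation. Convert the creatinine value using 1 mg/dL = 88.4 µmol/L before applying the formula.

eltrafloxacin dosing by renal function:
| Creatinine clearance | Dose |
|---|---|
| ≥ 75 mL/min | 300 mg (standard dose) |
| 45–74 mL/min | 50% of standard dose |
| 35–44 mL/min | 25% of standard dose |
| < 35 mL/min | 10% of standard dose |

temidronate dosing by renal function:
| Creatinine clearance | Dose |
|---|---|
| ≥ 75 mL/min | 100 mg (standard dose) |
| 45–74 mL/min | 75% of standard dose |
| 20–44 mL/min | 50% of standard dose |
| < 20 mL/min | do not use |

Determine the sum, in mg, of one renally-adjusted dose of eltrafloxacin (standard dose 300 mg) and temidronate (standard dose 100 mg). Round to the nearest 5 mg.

80 mg

SCr = 330 / 88.4 = 3.733 mg/dL
CrCl = (140 − 59) × 97.9 / (72 × 3.733) × 0.85 = 7929.9 / 268.78 × 0.85 ≈ 25.1 mL/min
CrCl ≈ 25 mL/min.
eltrafloxacin: < 35 mL/min → 10% of 300 mg = 30 mg.
temidronate: 20–44 mL/min → 50% of 100 mg = 50 mg.
Total = 30 + 50 = 80 mg.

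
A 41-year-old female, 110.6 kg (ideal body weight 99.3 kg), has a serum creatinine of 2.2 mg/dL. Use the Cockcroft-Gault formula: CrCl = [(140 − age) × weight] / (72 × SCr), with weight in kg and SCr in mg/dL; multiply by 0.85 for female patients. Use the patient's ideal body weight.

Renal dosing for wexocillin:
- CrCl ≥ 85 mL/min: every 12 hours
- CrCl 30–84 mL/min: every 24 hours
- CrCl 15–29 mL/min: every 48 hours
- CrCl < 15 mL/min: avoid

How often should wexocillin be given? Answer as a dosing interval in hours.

CrCl = (140 − 41) × 99.3 / (72 × 2.2) × 0.85 = 9830.7 / 158.40 × 0.85 ≈ 52.8 mL/min
CrCl ≈ 53 mL/min → bracket 30–84 mL/min → every 24 hours.

every 24 hours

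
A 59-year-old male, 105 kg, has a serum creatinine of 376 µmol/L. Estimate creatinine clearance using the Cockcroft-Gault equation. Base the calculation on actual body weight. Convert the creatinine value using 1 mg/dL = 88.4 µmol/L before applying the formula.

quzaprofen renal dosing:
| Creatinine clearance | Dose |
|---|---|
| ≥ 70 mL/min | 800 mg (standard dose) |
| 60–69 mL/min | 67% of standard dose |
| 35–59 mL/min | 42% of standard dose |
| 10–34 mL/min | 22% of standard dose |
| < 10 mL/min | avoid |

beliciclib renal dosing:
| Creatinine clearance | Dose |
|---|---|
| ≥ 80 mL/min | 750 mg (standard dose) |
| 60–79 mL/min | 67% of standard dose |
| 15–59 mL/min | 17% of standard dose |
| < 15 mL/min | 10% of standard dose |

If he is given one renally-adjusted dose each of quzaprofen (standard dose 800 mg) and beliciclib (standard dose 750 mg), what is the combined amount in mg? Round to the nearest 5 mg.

SCr = 376 / 88.4 = 4.253 mg/dL
CrCl = (140 − 59) × 105 / (72 × 4.253) = 8505.0 / 306.22 ≈ 27.8 mL/min
CrCl ≈ 28 mL/min.
quzaprofen: 10–34 mL/min → 22% of 800 mg = 176 mg.
beliciclib: 15–59 mL/min → 17% of 750 mg = 127.5 mg.
Total = 176 + 127.5 = 303.5 mg.

305 mg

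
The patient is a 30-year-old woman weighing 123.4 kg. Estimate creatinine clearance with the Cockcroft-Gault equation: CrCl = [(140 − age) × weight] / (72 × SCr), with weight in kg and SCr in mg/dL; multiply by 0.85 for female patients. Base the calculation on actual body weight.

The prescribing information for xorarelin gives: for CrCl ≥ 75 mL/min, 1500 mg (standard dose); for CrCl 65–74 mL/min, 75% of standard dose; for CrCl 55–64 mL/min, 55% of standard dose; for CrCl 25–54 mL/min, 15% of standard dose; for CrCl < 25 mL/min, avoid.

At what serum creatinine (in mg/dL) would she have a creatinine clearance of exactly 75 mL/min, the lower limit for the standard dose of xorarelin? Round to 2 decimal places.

Standard dose requires CrCl ≥ 75 mL/min.
Set (140 − 30) × 123.4 × 0.85 / (72 × SCr) = 75
SCr = (140 − 30) × 123.4 × 0.85 / (72 × 75) = 2.137 mg/dL

2.14 mg/dL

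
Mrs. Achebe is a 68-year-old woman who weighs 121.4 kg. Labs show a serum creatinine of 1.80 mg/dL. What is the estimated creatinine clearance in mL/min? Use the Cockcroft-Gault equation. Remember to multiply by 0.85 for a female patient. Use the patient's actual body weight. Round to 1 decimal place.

CrCl = (140 − 68) × 121.4 / (72 × 1.8) × 0.85 = 8740.8 / 129.60 × 0.85 ≈ 57.3 mL/min

57.3 mL/min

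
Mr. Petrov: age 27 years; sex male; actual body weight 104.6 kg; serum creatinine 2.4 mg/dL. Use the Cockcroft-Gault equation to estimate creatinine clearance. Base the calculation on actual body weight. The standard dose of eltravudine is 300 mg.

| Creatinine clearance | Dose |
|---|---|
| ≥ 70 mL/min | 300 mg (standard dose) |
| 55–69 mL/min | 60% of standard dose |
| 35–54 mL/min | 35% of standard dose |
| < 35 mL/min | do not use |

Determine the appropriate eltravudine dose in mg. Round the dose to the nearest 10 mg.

CrCl = (140 − 27) × 104.6 / (72 × 2.4) = 11819.8 / 172.80 ≈ 68.4 mL/min
CrCl ≈ 68 mL/min → bracket 55–69 mL/min.
60% of 300 mg = 180 mg

180 mg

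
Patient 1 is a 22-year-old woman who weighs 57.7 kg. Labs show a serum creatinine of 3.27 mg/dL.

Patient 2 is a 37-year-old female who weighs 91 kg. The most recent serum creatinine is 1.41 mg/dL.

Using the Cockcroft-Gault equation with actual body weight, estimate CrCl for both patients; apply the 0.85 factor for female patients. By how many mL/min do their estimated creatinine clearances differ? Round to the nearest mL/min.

Patient 1: CrCl = (140 − 22) × 57.7 / (72 × 3.27) × 0.85 = 6808.6 / 235.44 × 0.85 ≈ 24.6 mL/min
Patient 2: CrCl = (140 − 37) × 91 / (72 × 1.41) × 0.85 = 9373.0 / 101.52 × 0.85 ≈ 78.5 mL/min
|24.6 − 78.5| = 53.9 mL/min

54 mL/min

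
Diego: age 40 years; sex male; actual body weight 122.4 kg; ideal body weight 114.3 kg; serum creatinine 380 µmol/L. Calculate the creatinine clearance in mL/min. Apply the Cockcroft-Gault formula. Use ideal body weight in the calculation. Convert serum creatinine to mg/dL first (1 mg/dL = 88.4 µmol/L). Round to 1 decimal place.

36.9 mL/min

SCr = 380 / 88.4 = 4.299 mg/dL
CrCl = (140 − 40) × 114.3 / (72 × 4.299) = 11430.0 / 309.53 ≈ 36.9 mL/min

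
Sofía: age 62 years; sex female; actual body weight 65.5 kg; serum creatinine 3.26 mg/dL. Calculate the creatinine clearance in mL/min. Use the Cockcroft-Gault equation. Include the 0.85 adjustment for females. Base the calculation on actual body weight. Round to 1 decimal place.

18.5 mL/min

CrCl = (140 − 62) × 65.5 / (72 × 3.26) × 0.85 = 5109.0 / 234.72 × 0.85 ≈ 18.5 mL/min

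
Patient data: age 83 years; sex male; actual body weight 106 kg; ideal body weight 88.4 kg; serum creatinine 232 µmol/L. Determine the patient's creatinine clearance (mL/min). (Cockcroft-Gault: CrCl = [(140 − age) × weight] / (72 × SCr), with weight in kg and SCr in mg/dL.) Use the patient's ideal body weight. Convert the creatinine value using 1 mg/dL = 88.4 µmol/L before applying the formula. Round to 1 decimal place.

SCr = 232 / 88.4 = 2.624 mg/dL
CrCl = (140 − 83) × 88.4 / (72 × 2.624) = 5038.8 / 188.93 ≈ 26.7 mL/min

26.7 mL/min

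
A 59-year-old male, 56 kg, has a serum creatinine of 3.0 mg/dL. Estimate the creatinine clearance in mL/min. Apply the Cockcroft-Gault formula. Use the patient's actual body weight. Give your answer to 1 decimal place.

21.0 mL/min

CrCl = (140 − 59) × 56 / (72 × 3) = 4536.0 / 216.00 ≈ 21.0 mL/min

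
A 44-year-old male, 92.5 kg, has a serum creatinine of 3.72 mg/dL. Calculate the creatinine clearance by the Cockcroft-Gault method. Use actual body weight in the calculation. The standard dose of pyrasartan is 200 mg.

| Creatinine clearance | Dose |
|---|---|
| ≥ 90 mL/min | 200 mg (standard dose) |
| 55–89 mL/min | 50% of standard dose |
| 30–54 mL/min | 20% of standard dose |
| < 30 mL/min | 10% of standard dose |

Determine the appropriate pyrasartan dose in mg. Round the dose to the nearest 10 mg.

40 mg

CrCl = (140 − 44) × 92.5 / (72 × 3.72) = 8880.0 / 267.84 ≈ 33.2 mL/min
CrCl ≈ 33 mL/min → bracket 30–54 mL/min.
20% of 200 mg = 40 mg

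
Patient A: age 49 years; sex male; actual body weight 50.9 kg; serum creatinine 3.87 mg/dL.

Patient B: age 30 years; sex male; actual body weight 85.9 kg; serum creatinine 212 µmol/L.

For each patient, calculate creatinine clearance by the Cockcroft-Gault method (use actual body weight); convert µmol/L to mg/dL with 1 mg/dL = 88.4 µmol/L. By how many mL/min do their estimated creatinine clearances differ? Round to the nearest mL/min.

38 mL/min

Patient A: CrCl = (140 − 49) × 50.9 / (72 × 3.87) = 4631.9 / 278.64 ≈ 16.6 mL/min
Patient B: SCr = 212 / 88.4 = 2.398 mg/dL
Patient B: CrCl = (140 − 30) × 85.9 / (72 × 2.398) = 9449.0 / 172.66 ≈ 54.7 mL/min
|16.6 − 54.7| = 38.1 mL/min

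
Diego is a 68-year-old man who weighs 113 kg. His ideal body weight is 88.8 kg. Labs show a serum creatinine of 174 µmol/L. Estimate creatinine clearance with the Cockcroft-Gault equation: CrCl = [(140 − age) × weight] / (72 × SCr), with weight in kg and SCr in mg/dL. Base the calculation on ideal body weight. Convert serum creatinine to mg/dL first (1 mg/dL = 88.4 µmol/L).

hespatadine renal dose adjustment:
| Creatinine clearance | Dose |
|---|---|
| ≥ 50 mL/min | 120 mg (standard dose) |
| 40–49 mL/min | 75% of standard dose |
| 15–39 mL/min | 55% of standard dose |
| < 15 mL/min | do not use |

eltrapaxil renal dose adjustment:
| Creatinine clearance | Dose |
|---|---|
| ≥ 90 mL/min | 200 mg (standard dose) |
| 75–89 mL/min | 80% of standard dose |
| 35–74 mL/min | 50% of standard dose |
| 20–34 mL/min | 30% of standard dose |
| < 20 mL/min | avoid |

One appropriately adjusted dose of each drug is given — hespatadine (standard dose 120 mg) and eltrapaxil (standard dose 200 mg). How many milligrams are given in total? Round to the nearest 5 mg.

190 mg

SCr = 174 / 88.4 = 1.968 mg/dL
CrCl = (140 − 68) × 88.8 / (72 × 1.968) = 6393.6 / 141.70 ≈ 45.1 mL/min
CrCl ≈ 45 mL/min.
hespatadine: 40–49 mL/min → 75% of 120 mg = 90 mg.
eltrapaxil: 35–74 mL/min → 50% of 200 mg = 100 mg.
Total = 90 + 100 = 190 mg.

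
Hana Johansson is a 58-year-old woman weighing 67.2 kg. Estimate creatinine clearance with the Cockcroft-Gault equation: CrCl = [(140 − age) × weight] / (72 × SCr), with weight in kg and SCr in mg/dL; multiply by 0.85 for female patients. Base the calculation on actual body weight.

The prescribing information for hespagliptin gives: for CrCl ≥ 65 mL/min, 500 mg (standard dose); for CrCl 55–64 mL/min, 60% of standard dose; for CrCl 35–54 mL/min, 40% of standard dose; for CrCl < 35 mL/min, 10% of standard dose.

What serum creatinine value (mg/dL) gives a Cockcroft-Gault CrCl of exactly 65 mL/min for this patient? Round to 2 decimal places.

Standard dose requires CrCl ≥ 65 mL/min.
Set (140 − 58) × 67.2 × 0.85 / (72 × SCr) = 65
SCr = (140 − 58) × 67.2 × 0.85 / (72 × 65) = 1.001 mg/dL

1.00 mg/dL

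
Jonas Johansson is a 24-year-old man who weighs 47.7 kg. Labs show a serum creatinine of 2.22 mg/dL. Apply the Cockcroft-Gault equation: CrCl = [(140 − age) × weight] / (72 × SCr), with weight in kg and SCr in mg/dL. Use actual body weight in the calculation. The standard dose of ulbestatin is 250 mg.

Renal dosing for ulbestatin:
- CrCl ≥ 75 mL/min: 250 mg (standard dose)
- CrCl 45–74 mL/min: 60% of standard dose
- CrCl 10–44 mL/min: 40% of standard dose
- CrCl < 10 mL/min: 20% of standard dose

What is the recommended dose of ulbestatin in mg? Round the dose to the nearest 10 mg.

100 mg

CrCl = (140 − 24) × 47.7 / (72 × 2.22) = 5533.2 / 159.84 ≈ 34.6 mL/min
CrCl ≈ 35 mL/min → bracket 10–44 mL/min.
40% of 250 mg = 100 mg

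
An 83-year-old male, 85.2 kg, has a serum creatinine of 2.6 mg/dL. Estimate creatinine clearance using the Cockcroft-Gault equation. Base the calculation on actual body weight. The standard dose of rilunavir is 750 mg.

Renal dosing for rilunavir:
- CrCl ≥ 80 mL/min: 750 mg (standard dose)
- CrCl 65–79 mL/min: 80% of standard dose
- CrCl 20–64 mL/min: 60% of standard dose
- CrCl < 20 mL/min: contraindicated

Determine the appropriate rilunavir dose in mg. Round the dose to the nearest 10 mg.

450 mg

CrCl = (140 − 83) × 85.2 / (72 × 2.6) = 4856.4 / 187.20 ≈ 25.9 mL/min
CrCl ≈ 26 mL/min → bracket 20–64 mL/min.
60% of 750 mg = 450 mg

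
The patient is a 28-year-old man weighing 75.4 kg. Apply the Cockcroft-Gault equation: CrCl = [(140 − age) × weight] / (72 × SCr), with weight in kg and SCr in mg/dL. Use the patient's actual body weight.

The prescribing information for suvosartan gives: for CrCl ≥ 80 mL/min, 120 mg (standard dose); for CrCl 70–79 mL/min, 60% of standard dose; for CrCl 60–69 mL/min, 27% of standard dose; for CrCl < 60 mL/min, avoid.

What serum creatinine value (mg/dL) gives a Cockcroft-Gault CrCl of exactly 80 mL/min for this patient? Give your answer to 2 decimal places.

1.47 mg/dL

Standard dose requires CrCl ≥ 80 mL/min.
Set (140 − 28) × 75.4 / (72 × SCr) = 80
SCr = (140 − 28) × 75.4 / (72 × 80) = 1.466 mg/dL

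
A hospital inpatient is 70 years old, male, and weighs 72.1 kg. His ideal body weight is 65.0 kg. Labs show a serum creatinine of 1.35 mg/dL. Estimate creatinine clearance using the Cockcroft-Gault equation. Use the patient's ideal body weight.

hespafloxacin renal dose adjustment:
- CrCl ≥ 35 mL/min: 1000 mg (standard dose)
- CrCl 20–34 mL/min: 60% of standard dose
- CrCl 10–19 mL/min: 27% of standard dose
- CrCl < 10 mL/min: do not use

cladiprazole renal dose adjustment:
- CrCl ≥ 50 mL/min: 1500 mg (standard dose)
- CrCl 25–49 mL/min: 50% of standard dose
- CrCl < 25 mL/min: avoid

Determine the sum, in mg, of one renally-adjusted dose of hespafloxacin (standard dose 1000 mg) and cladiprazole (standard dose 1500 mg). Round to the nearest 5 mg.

1750 mg

CrCl = (140 − 70) × 65 / (72 × 1.35) = 4550.0 / 97.20 ≈ 46.8 mL/min
CrCl ≈ 47 mL/min.
hespafloxacin: ≥ 35 mL/min → 100% of 1000 mg = 1000 mg.
cladiprazole: 25–49 mL/min → 50% of 1500 mg = 750 mg.
Total = 1000 + 750 = 1750 mg.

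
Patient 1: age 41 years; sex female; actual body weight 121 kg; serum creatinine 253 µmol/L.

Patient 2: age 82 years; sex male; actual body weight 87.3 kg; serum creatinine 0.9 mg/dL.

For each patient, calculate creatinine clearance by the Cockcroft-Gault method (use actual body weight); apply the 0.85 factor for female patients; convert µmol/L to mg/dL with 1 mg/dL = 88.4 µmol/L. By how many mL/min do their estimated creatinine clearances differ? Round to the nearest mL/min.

Patient 1: SCr = 253 / 88.4 = 2.862 mg/dL
Patient 1: CrCl = (140 − 41) × 121 / (72 × 2.862) × 0.85 = 11979.0 / 206.06 × 0.85 ≈ 49.4 mL/min
Patient 2: CrCl = (140 − 82) × 87.3 / (72 × 0.9) = 5063.4 / 64.80 ≈ 78.1 mL/min
|49.4 − 78.1| = 28.7 mL/min

29 mL/min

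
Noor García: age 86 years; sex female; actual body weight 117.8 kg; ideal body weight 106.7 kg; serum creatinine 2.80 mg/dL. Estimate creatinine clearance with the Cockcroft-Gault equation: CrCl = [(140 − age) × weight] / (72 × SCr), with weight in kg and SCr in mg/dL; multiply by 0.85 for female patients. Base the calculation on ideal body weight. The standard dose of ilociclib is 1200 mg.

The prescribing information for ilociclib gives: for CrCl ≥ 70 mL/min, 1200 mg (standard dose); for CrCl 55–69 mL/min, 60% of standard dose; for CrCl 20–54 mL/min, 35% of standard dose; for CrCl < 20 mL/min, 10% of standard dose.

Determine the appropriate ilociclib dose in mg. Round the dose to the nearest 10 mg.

420 mg

CrCl = (140 − 86) × 106.7 / (72 × 2.8) × 0.85 = 5761.8 / 201.60 × 0.85 ≈ 24.3 mL/min
CrCl ≈ 24 mL/min → bracket 20–54 mL/min.
35% of 1200 mg = 420 mg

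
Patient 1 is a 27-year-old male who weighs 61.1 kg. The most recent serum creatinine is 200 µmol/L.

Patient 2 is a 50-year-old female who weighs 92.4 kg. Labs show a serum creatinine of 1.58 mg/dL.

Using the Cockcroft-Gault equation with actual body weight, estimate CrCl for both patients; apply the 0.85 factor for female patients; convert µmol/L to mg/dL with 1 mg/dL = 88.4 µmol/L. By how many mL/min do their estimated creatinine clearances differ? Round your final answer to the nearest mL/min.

20 mL/min

Patient 1: SCr = 200 / 88.4 = 2.262 mg/dL
Patient 1: CrCl = (140 − 27) × 61.1 / (72 × 2.262) = 6904.3 / 162.86 ≈ 42.4 mL/min
Patient 2: CrCl = (140 − 50) × 92.4 / (72 × 1.58) × 0.85 = 8316.0 / 113.76 × 0.85 ≈ 62.1 mL/min
|42.4 − 62.1| = 19.7 mL/min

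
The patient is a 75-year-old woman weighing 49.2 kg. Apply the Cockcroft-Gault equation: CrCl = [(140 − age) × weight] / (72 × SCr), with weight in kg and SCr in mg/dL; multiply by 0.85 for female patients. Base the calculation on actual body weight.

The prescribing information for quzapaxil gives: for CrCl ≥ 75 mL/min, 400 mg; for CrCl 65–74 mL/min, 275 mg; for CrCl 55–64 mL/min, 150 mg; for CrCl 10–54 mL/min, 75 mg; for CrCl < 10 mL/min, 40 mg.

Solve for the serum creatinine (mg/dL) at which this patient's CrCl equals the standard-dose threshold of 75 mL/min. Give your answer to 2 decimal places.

Standard dose requires CrCl ≥ 75 mL/min.
Set (140 − 75) × 49.2 × 0.85 / (72 × SCr) = 75
SCr = (140 − 75) × 49.2 × 0.85 / (72 × 75) = 0.503 mg/dL

0.50 mg/dL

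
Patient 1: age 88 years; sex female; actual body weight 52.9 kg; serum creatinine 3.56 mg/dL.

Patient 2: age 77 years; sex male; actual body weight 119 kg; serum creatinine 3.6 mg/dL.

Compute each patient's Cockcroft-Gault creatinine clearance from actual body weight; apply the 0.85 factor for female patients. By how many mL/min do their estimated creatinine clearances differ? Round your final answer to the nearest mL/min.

Patient 1: CrCl = (140 − 88) × 52.9 / (72 × 3.56) × 0.85 = 2750.8 / 256.32 × 0.85 ≈ 9.1 mL/min
Patient 2: CrCl = (140 − 77) × 119 / (72 × 3.6) = 7497.0 / 259.20 ≈ 28.9 mL/min
|9.1 − 28.9| = 19.8 mL/min

20 mL/min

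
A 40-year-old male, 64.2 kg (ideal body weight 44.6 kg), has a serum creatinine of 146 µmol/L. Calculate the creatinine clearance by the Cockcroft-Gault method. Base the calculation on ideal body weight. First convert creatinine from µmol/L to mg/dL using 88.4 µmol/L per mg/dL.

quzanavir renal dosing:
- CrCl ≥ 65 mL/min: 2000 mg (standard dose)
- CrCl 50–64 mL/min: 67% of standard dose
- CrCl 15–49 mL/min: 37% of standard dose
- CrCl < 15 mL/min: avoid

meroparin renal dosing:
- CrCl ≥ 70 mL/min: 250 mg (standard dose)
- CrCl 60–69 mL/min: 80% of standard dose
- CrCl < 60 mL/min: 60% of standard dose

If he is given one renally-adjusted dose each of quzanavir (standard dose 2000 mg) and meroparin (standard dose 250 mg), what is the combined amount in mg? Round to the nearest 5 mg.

SCr = 146 / 88.4 = 1.652 mg/dL
CrCl = (140 − 40) × 44.6 / (72 × 1.652) = 4460.0 / 118.94 ≈ 37.5 mL/min
CrCl ≈ 38 mL/min.
quzanavir: 15–49 mL/min → 37% of 2000 mg = 740 mg.
meroparin: < 60 mL/min → 60% of 250 mg = 150 mg.
Total = 740 + 150 = 890 mg.

890 mg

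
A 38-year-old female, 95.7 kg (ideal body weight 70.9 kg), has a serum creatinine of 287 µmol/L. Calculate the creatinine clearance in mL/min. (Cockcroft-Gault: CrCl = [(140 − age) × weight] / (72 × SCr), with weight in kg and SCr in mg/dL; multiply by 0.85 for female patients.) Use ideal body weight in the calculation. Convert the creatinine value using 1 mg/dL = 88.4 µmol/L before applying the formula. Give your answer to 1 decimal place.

SCr = 287 / 88.4 = 3.247 mg/dL
CrCl = (140 − 38) × 70.9 / (72 × 3.247) × 0.85 = 7231.8 / 233.78 × 0.85 ≈ 26.3 mL/min

26.3 mL/min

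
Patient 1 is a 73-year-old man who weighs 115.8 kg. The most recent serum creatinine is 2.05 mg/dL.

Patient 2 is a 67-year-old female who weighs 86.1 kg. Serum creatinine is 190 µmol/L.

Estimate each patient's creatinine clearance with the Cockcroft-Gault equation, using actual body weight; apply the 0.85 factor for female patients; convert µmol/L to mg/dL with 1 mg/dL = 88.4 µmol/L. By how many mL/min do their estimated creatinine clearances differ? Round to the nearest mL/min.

18 mL/min

Patient 1: CrCl = (140 − 73) × 115.8 / (72 × 2.05) = 7758.6 / 147.60 ≈ 52.6 mL/min
Patient 2: SCr = 190 / 88.4 = 2.149 mg/dL
Patient 2: CrCl = (140 − 67) × 86.1 / (72 × 2.149) × 0.85 = 6285.3 / 154.73 × 0.85 ≈ 34.5 mL/min
|52.6 − 34.5| = 18.1 mL/min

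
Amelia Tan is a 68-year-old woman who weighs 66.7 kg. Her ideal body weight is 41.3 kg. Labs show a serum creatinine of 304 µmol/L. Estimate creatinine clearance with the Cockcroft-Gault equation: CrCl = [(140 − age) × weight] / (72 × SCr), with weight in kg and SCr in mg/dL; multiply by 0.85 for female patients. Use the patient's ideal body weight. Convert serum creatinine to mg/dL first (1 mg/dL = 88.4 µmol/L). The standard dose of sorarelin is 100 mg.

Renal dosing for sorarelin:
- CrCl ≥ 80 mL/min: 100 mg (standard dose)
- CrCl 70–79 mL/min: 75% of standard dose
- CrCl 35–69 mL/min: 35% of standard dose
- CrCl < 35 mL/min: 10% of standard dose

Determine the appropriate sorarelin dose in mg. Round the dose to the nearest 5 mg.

10 mg

SCr = 304 / 88.4 = 3.439 mg/dL
CrCl = (140 − 68) × 41.3 / (72 × 3.439) × 0.85 = 2973.6 / 247.61 × 0.85 ≈ 10.2 mL/min
CrCl ≈ 10 mL/min → bracket < 35 mL/min.
10% of 100 mg = 10 mg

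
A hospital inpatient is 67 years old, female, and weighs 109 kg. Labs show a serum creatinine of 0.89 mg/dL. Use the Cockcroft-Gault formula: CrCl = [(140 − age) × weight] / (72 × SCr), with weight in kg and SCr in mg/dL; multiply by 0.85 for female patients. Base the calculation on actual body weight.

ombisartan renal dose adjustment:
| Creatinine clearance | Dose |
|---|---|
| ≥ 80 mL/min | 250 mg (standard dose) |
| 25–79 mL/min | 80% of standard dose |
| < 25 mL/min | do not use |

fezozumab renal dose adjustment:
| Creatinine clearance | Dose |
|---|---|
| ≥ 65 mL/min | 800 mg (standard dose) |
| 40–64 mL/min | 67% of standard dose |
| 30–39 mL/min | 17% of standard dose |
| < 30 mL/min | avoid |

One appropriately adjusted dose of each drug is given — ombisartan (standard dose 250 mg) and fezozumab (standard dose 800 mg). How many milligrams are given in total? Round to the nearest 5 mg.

CrCl = (140 − 67) × 109 / (72 × 0.89) × 0.85 = 7957.0 / 64.08 × 0.85 ≈ 105.5 mL/min
CrCl ≈ 106 mL/min.
ombisartan: ≥ 80 mL/min → 100% of 250 mg = 250 mg.
fezozumab: ≥ 65 mL/min → 100% of 800 mg = 800 mg.
Total = 250 + 800 = 1050 mg.

1050 mg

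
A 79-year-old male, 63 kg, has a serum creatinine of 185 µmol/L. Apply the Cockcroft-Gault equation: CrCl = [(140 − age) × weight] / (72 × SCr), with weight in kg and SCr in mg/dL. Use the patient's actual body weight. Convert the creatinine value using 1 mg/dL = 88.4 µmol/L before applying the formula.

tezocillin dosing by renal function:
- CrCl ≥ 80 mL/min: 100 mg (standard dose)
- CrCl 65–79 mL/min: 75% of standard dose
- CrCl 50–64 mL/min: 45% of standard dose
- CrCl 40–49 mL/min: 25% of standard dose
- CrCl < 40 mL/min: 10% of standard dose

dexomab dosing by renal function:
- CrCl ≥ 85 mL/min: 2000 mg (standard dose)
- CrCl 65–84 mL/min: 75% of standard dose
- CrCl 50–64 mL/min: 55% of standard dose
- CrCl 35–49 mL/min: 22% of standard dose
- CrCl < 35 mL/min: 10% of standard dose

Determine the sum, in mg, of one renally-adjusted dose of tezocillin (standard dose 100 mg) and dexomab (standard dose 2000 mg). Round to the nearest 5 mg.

210 mg

SCr = 185 / 88.4 = 2.093 mg/dL
CrCl = (140 − 79) × 63 / (72 × 2.093) = 3843.0 / 150.70 ≈ 25.5 mL/min
CrCl ≈ 26 mL/min.
tezocillin: < 40 mL/min → 10% of 100 mg = 10 mg.
dexomab: < 35 mL/min → 10% of 2000 mg = 200 mg.
Total = 10 + 200 = 210 mg.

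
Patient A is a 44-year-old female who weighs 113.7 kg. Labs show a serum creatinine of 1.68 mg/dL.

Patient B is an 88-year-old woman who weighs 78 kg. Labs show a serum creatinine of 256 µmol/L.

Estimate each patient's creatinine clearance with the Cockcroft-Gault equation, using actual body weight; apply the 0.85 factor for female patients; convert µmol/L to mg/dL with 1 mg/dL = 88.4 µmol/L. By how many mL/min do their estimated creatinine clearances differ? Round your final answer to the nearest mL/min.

Patient A: CrCl = (140 − 44) × 113.7 / (72 × 1.68) × 0.85 = 10915.2 / 120.96 × 0.85 ≈ 76.7 mL/min
Patient B: SCr = 256 / 88.4 = 2.896 mg/dL
Patient B: CrCl = (140 − 88) × 78 / (72 × 2.896) × 0.85 = 4056.0 / 208.51 × 0.85 ≈ 16.5 mL/min
|76.7 − 16.5| = 60.2 mL/min

60 mL/min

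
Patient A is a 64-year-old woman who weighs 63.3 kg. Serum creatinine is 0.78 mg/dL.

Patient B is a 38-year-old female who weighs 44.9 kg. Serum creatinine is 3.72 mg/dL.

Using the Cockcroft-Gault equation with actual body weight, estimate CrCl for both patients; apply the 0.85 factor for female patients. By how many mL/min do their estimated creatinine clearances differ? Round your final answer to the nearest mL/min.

58 mL/min

Patient A: CrCl = (140 − 64) × 63.3 / (72 × 0.78) × 0.85 = 4810.8 / 56.16 × 0.85 ≈ 72.8 mL/min
Patient B: CrCl = (140 − 38) × 44.9 / (72 × 3.72) × 0.85 = 4579.8 / 267.84 × 0.85 ≈ 14.5 mL/min
|72.8 − 14.5| = 58.3 mL/min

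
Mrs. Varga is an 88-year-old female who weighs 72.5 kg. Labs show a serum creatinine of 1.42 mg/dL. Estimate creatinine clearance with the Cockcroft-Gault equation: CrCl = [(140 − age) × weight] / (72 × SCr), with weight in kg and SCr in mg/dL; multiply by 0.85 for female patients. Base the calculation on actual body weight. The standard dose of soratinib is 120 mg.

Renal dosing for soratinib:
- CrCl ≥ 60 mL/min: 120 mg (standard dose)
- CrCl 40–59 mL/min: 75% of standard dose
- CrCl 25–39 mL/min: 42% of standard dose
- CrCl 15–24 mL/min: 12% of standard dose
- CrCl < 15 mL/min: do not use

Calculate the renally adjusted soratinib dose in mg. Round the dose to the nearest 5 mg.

CrCl = (140 − 88) × 72.5 / (72 × 1.42) × 0.85 = 3770.0 / 102.24 × 0.85 ≈ 31.3 mL/min
CrCl ≈ 31 mL/min → bracket 25–39 mL/min.
42% of 120 mg = 50.4 mg → 50 mg

50 mg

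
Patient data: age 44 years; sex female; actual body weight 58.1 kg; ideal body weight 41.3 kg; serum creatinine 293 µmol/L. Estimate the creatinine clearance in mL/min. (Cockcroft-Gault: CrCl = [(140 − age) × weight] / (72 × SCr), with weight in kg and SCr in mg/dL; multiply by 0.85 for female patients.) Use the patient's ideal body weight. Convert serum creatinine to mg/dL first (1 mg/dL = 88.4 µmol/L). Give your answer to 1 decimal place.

SCr = 293 / 88.4 = 3.314 mg/dL
CrCl = (140 − 44) × 41.3 / (72 × 3.314) × 0.85 = 3964.8 / 238.61 × 0.85 ≈ 14.1 mL/min

14.1 mL/min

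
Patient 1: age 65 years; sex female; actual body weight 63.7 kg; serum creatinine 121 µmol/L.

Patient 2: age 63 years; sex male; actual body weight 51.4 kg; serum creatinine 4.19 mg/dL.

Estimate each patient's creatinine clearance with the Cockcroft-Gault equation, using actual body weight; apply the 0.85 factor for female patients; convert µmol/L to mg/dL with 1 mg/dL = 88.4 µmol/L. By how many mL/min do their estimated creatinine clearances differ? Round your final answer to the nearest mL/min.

28 mL/min

Patient 1: SCr = 121 / 88.4 = 1.369 mg/dL
Patient 1: CrCl = (140 − 65) × 63.7 / (72 × 1.369) × 0.85 = 4777.5 / 98.57 × 0.85 ≈ 41.2 mL/min
Patient 2: CrCl = (140 − 63) × 51.4 / (72 × 4.19) = 3957.8 / 301.68 ≈ 13.1 mL/min
|41.2 − 13.1| = 28.1 mL/min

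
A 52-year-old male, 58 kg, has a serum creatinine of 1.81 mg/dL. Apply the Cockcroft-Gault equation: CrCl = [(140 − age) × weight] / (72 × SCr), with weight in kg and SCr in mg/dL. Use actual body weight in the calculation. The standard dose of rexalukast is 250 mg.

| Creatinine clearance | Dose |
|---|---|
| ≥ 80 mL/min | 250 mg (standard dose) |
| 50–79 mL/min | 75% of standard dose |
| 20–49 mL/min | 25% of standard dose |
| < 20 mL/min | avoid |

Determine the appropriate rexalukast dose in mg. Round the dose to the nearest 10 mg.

60 mg

CrCl = (140 − 52) × 58 / (72 × 1.81) = 5104.0 / 130.32 ≈ 39.2 mL/min
CrCl ≈ 39 mL/min → bracket 20–49 mL/min.
25% of 250 mg = 62.5 mg → 60 mg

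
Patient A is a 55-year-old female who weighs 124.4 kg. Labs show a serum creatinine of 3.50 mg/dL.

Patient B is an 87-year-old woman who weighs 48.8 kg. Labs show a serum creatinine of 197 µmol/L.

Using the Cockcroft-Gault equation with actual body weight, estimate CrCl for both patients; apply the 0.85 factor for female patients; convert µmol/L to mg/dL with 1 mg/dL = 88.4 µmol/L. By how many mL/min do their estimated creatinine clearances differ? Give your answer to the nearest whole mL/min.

22 mL/min

Patient A: CrCl = (140 − 55) × 124.4 / (72 × 3.5) × 0.85 = 10574.0 / 252.00 × 0.85 ≈ 35.7 mL/min
Patient B: SCr = 197 / 88.4 = 2.229 mg/dL
Patient B: CrCl = (140 − 87) × 48.8 / (72 × 2.229) × 0.85 = 2586.4 / 160.49 × 0.85 ≈ 13.7 mL/min
|35.7 − 13.7| = 22.0 mL/min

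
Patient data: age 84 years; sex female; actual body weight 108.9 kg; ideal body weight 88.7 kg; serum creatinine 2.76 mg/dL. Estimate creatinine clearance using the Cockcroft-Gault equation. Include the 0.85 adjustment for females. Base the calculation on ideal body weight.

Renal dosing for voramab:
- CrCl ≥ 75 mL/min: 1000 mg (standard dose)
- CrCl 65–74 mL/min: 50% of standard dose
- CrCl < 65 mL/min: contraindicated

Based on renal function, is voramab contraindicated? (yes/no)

CrCl = (140 − 84) × 88.7 / (72 × 2.76) × 0.85 = 4967.2 / 198.72 × 0.85 ≈ 21.2 mL/min
CrCl ≈ 21 mL/min, which is < 65 mL/min.

yes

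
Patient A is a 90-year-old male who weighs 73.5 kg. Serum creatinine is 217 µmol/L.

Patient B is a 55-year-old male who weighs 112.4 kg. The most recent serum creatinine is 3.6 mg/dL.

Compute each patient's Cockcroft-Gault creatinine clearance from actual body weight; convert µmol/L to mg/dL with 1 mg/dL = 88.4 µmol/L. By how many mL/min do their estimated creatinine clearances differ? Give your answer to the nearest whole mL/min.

16 mL/min

Patient A: SCr = 217 / 88.4 = 2.455 mg/dL
Patient A: CrCl = (140 − 90) × 73.5 / (72 × 2.455) = 3675.0 / 176.76 ≈ 20.8 mL/min
Patient B: CrCl = (140 − 55) × 112.4 / (72 × 3.6) = 9554.0 / 259.20 ≈ 36.9 mL/min
|20.8 − 36.9| = 16.1 mL/min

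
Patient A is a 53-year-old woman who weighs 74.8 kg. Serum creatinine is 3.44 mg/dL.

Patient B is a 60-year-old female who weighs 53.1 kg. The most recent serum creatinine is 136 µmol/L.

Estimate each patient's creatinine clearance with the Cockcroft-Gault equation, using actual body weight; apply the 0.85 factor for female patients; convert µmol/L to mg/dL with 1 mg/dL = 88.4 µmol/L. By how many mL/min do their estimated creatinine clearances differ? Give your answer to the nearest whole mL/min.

10 mL/min

Patient A: CrCl = (140 − 53) × 74.8 / (72 × 3.44) × 0.85 = 6507.6 / 247.68 × 0.85 ≈ 22.3 mL/min
Patient B: SCr = 136 / 88.4 = 1.538 mg/dL
Patient B: CrCl = (140 − 60) × 53.1 / (72 × 1.538) × 0.85 = 4248.0 / 110.74 × 0.85 ≈ 32.6 mL/min
|22.3 − 32.6| = 10.3 mL/min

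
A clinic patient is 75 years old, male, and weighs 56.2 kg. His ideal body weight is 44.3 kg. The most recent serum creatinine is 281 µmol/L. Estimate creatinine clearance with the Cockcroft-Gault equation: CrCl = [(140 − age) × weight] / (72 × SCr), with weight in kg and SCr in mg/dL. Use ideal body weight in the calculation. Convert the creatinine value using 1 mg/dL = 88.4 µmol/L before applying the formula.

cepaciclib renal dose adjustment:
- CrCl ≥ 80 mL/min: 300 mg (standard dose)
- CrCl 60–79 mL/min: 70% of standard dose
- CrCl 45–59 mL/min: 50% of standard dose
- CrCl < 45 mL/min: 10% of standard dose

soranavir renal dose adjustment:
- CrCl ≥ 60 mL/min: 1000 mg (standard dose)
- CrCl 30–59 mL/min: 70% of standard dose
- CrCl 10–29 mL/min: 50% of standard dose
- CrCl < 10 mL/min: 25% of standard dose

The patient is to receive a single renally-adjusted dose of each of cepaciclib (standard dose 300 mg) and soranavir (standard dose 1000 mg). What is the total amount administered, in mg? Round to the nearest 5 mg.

530 mg

SCr = 281 / 88.4 = 3.179 mg/dL
CrCl = (140 − 75) × 44.3 / (72 × 3.179) = 2879.5 / 228.89 ≈ 12.6 mL/min
CrCl ≈ 13 mL/min.
cepaciclib: < 45 mL/min → 10% of 300 mg = 30 mg.
soranavir: 10–29 mL/min → 50% of 1000 mg = 500 mg.
Total = 30 + 500 = 530 mg.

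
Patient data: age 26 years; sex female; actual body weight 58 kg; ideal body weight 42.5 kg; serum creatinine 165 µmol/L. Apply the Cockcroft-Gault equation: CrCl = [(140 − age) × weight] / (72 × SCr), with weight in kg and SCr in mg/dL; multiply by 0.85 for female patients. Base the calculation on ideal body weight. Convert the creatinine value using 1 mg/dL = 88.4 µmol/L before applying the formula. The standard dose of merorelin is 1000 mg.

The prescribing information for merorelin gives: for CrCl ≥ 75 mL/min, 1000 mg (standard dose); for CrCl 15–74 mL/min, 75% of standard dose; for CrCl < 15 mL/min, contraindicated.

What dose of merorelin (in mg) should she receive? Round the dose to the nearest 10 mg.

SCr = 165 / 88.4 = 1.867 mg/dL
CrCl = (140 − 26) × 42.5 / (72 × 1.867) × 0.85 = 4845.0 / 134.42 × 0.85 ≈ 30.6 mL/min
CrCl ≈ 31 mL/min → bracket 15–74 mL/min.
75% of 1000 mg = 750 mg

750 mg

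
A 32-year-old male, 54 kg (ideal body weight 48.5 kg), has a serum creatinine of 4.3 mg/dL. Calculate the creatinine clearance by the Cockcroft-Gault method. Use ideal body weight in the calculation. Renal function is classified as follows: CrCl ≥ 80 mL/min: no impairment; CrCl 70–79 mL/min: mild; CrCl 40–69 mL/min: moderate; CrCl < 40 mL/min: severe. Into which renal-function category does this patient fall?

severe

CrCl = (140 − 32) × 48.5 / (72 × 4.3) = 5238.0 / 309.60 ≈ 16.9 mL/min
17 mL/min falls in the 'severe' range.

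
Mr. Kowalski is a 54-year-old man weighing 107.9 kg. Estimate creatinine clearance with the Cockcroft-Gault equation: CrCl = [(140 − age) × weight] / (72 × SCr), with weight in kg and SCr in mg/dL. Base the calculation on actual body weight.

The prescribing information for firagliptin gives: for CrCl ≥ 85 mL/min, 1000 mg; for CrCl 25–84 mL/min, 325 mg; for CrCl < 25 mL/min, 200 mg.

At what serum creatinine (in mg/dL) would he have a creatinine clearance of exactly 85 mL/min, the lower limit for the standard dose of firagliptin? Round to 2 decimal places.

Standard dose requires CrCl ≥ 85 mL/min.
Set (140 − 54) × 107.9 / (72 × SCr) = 85
SCr = (140 − 54) × 107.9 / (72 × 85) = 1.516 mg/dL

1.52 mg/dL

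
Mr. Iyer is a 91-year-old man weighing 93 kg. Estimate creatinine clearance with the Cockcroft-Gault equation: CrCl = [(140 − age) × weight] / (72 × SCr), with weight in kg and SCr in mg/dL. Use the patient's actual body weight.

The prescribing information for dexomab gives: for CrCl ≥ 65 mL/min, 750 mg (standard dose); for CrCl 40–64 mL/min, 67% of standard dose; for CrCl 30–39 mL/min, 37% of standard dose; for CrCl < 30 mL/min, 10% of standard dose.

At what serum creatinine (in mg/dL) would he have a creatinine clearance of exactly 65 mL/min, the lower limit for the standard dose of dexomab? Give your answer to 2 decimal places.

Standard dose requires CrCl ≥ 65 mL/min.
Set (140 − 91) × 93 / (72 × SCr) = 65
SCr = (140 − 91) × 93 / (72 × 65) = 0.974 mg/dL

0.97 mg/dL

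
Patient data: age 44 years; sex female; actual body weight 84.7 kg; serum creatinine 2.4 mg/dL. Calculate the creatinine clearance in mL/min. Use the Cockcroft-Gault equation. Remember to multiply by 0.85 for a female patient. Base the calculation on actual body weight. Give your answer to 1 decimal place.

40.0 mL/min

CrCl = (140 − 44) × 84.7 / (72 × 2.4) × 0.85 = 8131.2 / 172.80 × 0.85 ≈ 40.0 mL/min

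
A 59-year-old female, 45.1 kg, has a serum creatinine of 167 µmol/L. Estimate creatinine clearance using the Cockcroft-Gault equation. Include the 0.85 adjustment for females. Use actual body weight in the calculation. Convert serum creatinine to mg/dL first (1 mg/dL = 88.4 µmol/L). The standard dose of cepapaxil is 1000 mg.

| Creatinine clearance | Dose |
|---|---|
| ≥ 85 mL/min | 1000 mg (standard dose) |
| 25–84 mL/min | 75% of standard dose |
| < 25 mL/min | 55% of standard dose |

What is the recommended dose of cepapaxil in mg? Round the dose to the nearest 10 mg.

SCr = 167 / 88.4 = 1.889 mg/dL
CrCl = (140 − 59) × 45.1 / (72 × 1.889) × 0.85 = 3653.1 / 136.01 × 0.85 ≈ 22.8 mL/min
CrCl ≈ 23 mL/min → bracket < 25 mL/min.
55% of 1000 mg = 550 mg

550 mg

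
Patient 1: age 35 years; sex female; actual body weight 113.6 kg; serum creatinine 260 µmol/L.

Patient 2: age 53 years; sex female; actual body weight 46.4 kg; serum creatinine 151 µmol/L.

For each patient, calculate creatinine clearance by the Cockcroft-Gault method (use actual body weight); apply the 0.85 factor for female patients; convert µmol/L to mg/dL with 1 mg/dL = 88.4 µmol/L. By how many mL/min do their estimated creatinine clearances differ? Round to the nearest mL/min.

Patient 1: SCr = 260 / 88.4 = 2.941 mg/dL
Patient 1: CrCl = (140 − 35) × 113.6 / (72 × 2.941) × 0.85 = 11928.0 / 211.75 × 0.85 ≈ 47.9 mL/min
Patient 2: SCr = 151 / 88.4 = 1.708 mg/dL
Patient 2: CrCl = (140 − 53) × 46.4 / (72 × 1.708) × 0.85 = 4036.8 / 122.98 × 0.85 ≈ 27.9 mL/min
|47.9 − 27.9| = 20.0 mL/min

20 mL/min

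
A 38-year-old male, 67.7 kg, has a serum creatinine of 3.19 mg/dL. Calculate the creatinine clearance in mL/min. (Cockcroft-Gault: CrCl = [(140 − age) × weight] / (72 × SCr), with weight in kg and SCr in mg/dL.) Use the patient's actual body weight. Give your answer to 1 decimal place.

30.1 mL/min

CrCl = (140 − 38) × 67.7 / (72 × 3.19) = 6905.4 / 229.68 ≈ 30.1 mL/min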